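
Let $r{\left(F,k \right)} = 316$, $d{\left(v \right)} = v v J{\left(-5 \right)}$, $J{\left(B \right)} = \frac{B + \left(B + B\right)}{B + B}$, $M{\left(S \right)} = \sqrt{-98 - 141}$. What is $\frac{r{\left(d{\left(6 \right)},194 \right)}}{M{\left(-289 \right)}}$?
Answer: $- \frac{316 i \sqrt{239}}{239} \approx - 20.44 i$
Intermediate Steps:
$M{\left(S \right)} = i \sqrt{239}$ ($M{\left(S \right)} = \sqrt{-239} = i \sqrt{239}$)
$J{\left(B \right)} = \frac{3}{2}$ ($J{\left(B \right)} = \frac{B + 2 B}{2 B} = 3 B \frac{1}{2 B} = \frac{3}{2}$)
$d{\left(v \right)} = \frac{3 v^{2}}{2}$ ($d{\left(v \right)} = v v \frac{3}{2} = v^{2} \cdot \frac{3}{2} = \frac{3 v^{2}}{2}$)
$\frac{r{\left(d{\left(6 \right)},194 \right)}}{M{\left(-289 \right)}} = \frac{316}{i \sqrt{239}} = 316 \left(- \frac{i \sqrt{239}}{239}\right) = - \frac{316 i \sqrt{239}}{239}$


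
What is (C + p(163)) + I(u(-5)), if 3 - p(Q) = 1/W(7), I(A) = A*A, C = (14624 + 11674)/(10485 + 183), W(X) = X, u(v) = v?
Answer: 53913/1778 ≈ 30.322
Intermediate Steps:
C = 4383/1778 (C = 26298/10668 = 26298*(1/10668) = 4383/1778 ≈ 2.4651)
I(A) = A**2
p(Q) = 20/7 (p(Q) = 3 - 1/7 = 20/7)
(C + p(163)) + I(u(-5)) = (4383/1778 + 20/7) + (-5)**2 = 9463/1778 + 25 = 53913/1778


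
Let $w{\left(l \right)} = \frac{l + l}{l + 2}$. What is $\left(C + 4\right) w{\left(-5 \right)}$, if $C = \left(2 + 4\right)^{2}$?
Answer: $\frac{400}{3} \approx 133.33$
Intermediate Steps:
$w{\left(l \right)} = \frac{2 l}{2 + l}$
$C = 36$ ($C = 6^{2} = 36$)
$\left(C + 4\right) w{\left(-5 \right)} = \left(36 + 4\right) 2 \left(-5\right) \frac{1}{2 - 5} = 40 \cdot 2 \left(-5\right) \frac{1}{-3} = 40 \cdot 2 \left(-5\right) \left(- \frac{1}{3}\right) = 40 \cdot \frac{10}{3} = \frac{400}{3}$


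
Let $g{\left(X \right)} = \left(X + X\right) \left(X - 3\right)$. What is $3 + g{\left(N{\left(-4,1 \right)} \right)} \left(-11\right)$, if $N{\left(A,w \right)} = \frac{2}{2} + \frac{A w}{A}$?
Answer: $47$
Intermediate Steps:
$N{\left(A,w \right)} = 1 + w$ ($N{\left(A,w \right)} = 2 \cdot \frac{1}{2} + w = 1 + w$)
$g{\left(X \right)} = 2 X \left(-3 + X\right)$
$3 + g{\left(N{\left(-4,1 \right)} \right)} \left(-11\right) = 3 + 2 \left(1 + 1\right) \left(-3 + \left(1 + 1\right)\right) \left(-11\right) = 3 + 2 \cdot 2 \left(-3 + 2\right) \left(-11\right) = 3 + 2 \cdot 2 \left(-1\right) \left(-11\right) = 3 - -44 = 3 + 44 = 47$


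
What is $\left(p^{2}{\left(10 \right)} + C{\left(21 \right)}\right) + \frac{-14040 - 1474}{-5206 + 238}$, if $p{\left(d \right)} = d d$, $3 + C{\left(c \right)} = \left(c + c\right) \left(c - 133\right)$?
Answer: $\frac{13155569}{2484} \approx 5296.1$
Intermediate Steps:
$C{\left(c \right)} = -3 + 2 c \left(-133 + c\right)$ ($C{\left(c \right)} = -3 + \left(c + c\right) \left(c - 133\right) = -3 + 2 c \left(-133 + c\right)$)
$p{\left(d \right)} = d^{2}$
$\left(p^{2}{\left(10 \right)} + C{\left(21 \right)}\right) + \frac{-14040 - 1474}{-5206 + 238} = \left(\left(10^{2}\right)^{2} - \left(5589 - 882\right)\right) + \frac{-14040 - 1474}{-5206 + 238} = \left(100^{2} - 4707\right) - \frac{15514}{-4968} = \left(10000 - 4707\right) - - \frac{7757}{2484} = \left(10000 - 4707\right) + \frac{7757}{2484} = 5293 + \frac{7757}{2484} = \frac{13155569}{2484}$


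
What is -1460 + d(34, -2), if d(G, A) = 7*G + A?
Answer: -1224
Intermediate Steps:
d(G, A) = A + 7*G
-1460 + d(34, -2) = -1460 + (-2 + 7*34) = -1460 + (-2 + 238) = -1460 + 236 = -1224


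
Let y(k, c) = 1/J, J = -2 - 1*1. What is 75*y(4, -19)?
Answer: -25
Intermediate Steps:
J = -3 (J = -2 - 1 = -3)
y(k, c) = -⅓ (y(k, c) = 1/(-3) = -⅓)
75*y(4, -19) = 75*(-⅓) = -25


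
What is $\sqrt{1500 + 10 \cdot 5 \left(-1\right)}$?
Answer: $5 \sqrt{58} \approx 38.079$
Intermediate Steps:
$\sqrt{1500 + 10 \cdot 5 \left(-1\right)} = \sqrt{1500 + 50 \left(-1\right)} = \sqrt{1500 - 50} = \sqrt{1450} = 5 \sqrt{58}$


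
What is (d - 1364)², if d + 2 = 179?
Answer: 1408969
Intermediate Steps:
d = 177 (d = -2 + 179 = 177)
(d - 1364)² = (177 - 1364)² = (-1187)² = 1408969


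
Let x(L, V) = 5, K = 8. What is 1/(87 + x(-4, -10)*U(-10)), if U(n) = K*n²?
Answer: 1/4087 ≈ 0.00024468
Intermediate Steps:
U(n) = 8*n²
1/(87 + x(-4, -10)*U(-10)) = 1/(87 + 5*(8*(-10)²)) = 1/(87 + 5*(8*100)) = 1/(87 + 5*800) = 1/(87 + 4000) = 1/4087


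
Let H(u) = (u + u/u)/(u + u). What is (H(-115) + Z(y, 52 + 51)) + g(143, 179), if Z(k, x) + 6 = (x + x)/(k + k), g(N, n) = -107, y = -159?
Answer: -2068987/18285 ≈ -113.15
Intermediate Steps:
H(u) = (1 + u)/(2*u) (H(u) = (u + 1)/((2*u)) = (1 + u)*(1/(2*u)) = (1 + u)/(2*u))
Z(k, x) = -6 + x/k (Z(k, x) = -6 + (x + x)/(k + k) = -6 + (2*x)/((2*k)) = -6 + (2*x)*(1/(2*k)) = -6 + x/k)
(H(-115) + Z(y, 52 + 51)) + g(143, 179) = ((½)*(1 - 115)/(-115) + (-6 + (52 + 51)/(-159))) - 107 = ((½)*(-1/115)*(-114) + (-6 + 103*(-1/159))) - 107 = (57/115 + (-6 - 103/159)) - 107 = (57/115 - 1057/159) - 107 = -112492/18285 - 107 = -2068987/18285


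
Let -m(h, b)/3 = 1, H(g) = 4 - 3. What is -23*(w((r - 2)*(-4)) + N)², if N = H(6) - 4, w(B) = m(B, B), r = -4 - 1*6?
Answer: -828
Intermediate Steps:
H(g) = 1
r = -10 (r = -4 - 6 = -10)
m(h, b) = -3 (m(h, b) = -3*1 = -3)
w(B) = -3
N = -3 (N = 1 - 4 = -3)
-23*(w((r - 2)*(-4)) + N)² = -23*(-3 - 3)² = -23*(-6)² = -23*36 = -828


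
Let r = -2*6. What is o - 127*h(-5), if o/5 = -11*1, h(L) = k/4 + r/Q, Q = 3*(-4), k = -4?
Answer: -55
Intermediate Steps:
Q = -12
r = -12
h(L) = 0 (h(L) = -4/4 - 12/(-12) = -4*¼ - 12*(-1/12) = -1 + 1 = 0)
o = -55 (o = 5*(-11*1) = 5*(-11) = -55)
o - 127*h(-5) = -55 - 127*0 = -55 + 0 = -55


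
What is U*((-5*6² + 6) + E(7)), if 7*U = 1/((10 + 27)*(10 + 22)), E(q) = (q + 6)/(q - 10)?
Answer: -535/24864 ≈ -0.021517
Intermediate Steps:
E(q) = (6 + q)/(-10 + q)
U = 1/8288 (U = 1/(7*(((10 + 27)*(10 + 22)))) = 1/(7*((37*32))) = (⅐)/1184 = (⅐)*(1/1184) = 1/8288 ≈ 0.00012066)
U*((-5*6² + 6) + E(7)) = ((-5*6² + 6) + (6 + 7)/(-10 + 7))/8288 = ((-5*36 + 6) + 13/(-3))/8288 = ((-180 + 6) - ⅓*13)/8288 = (-174 - 13/3)/8288 = (1/8288)*(-535/3) = -535/24864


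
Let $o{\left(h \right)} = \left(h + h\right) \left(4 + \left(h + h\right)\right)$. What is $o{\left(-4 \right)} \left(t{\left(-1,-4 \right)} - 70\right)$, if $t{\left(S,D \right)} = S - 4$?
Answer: $-2400$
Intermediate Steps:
$t{\left(S,D \right)} = -4 + S$ ($t{\left(S,D \right)} = S - 4 = -4 + S$)
$o{\left(h \right)} = 2 h \left(4 + 2 h\right)$
$o{\left(-4 \right)} \left(t{\left(-1,-4 \right)} - 70\right) = 4 \left(-4\right) \left(2 - 4\right) \left(\left(-4 - 1\right) - 70\right) = 4 \left(-4\right) \left(-2\right) \left(-5 - 70\right) = 32 \left(-75\right) = -2400$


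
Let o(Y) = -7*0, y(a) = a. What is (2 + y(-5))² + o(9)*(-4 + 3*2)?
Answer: 9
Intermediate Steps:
o(Y) = 0
(2 + y(-5))² + o(9)*(-4 + 3*2) = (2 - 5)² + 0*(-4 + 3*2) = (-3)² + 0*(-4 + 6) = 9 + 0*2 = 9 + 0 = 9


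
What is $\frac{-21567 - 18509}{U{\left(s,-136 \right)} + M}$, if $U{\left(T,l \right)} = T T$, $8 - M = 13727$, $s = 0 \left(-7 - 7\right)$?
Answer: $\frac{40076}{13719} \approx 2.9212$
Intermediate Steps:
$s = 0$ ($s = 0 \left(-14\right) = 0$)
$M = -13719$ ($M = 8 - 13727 = -13719$)
$U{\left(T,l \right)} = T^{2}$
$\frac{-21567 - 18509}{U{\left(s,-136 \right)} + M} = \frac{-21567 - 18509}{0^{2} - 13719} = - \frac{40076}{0 - 13719} = - \frac{40076}{-13719} = \left(-40076\right) \left(- \frac{1}{13719}\right) = \frac{40076}{13719}$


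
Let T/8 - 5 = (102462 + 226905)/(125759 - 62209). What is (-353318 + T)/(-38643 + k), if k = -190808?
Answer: 11224090982/7290805525 ≈ 1.5395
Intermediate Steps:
T = 2588468/31775 (T = 40 + 8*((102462 + 226905)/(125759 - 62209)) = 40 + 8*(329367/63550) = 40 + 1317468/31775 = 2588468/31775 ≈ 81.462)
(-353318 + T)/(-38643 + k) = (-353318 + 2588468/31775)/(-38643 - 190808) = -11224090982/31775/(-229451) = -11224090982/31775*(-1/229451) = 11224090982/7290805525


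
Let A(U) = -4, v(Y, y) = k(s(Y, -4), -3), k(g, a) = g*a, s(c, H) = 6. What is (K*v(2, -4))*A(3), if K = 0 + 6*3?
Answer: 1296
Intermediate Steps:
k(g, a) = a*g
v(Y, y) = -18 (v(Y, y) = -3*6 = -18)
K = 18 (K = 0 + 18 = 18)
(K*v(2, -4))*A(3) = (18*(-18))*(-4) = -324*(-4) = 1296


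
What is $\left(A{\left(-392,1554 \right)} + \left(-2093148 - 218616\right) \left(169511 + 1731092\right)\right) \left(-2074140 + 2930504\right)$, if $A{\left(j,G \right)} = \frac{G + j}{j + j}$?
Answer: $- \frac{52677037722368151985}{14} \approx -3.7626 \cdot 10^{18}$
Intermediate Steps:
$A{\left(j,G \right)} = \frac{G + j}{2 j}$
$\left(A{\left(-392,1554 \right)} + \left(-2093148 - 218616\right) \left(169511 + 1731092\right)\right) \left(-2074140 + 2930504\right) = \left(\frac{1554 - 392}{2 \left(-392\right)} + \left(-2093148 - 218616\right) \left(169511 + 1731092\right)\right) \left(-2074140 + 2930504\right) = \left(\frac{1}{2} \left(- \frac{1}{392}\right) 1162 - 4393745593692\right) 856364 = \left(- \frac{83}{56} - 4393745593692\right) 856364 = \left(- \frac{246049753246835}{56}\right) 856364 = - \frac{52677037722368151985}{14}$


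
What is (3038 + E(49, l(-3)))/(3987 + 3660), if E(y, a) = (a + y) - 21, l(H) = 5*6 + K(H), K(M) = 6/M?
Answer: 3094/7647 ≈ 0.40460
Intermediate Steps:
l(H) = 30 + 6/H (l(H) = 5*6 + 6/H = 30 + 6/H)
E(y, a) = -21 + a + y
(3038 + E(49, l(-3)))/(3987 + 3660) = (3038 + (-21 + (30 + 6/(-3)) + 49))/(3987 + 3660) = (3038 + (-21 + (30 + 6*(-⅓)) + 49))/7647 = (3038 + (-21 + (30 - 2) + 49))*(1/7647) = (3038 + (-21 + 28 + 49))*(1/7647) = (3038 + 56)*(1/7647) = 3094*(1/7647) = 3094/7647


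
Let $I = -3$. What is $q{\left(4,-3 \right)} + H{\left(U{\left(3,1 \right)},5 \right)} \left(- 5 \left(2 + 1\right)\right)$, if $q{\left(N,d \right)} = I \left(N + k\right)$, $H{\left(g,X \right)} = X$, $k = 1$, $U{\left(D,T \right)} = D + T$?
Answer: $-90$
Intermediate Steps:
$q{\left(N,d \right)} = -3 - 3 N$ ($q{\left(N,d \right)} = - 3 \left(N + 1\right) = - 3 \left(1 + N\right) = -3 - 3 N$)
$q{\left(4,-3 \right)} + H{\left(U{\left(3,1 \right)},5 \right)} \left(- 5 \left(2 + 1\right)\right) = \left(-3 - 12\right) + 5 \left(- 5 \left(2 + 1\right)\right) = \left(-3 - 12\right) + 5 \left(\left(-5\right) 3\right) = -15 + 5 \left(-15\right) = -15 - 75 = -90$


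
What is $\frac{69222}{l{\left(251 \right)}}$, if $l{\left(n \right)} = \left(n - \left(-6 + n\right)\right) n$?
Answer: $\frac{11537}{251} \approx 45.964$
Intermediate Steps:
$l{\left(n \right)} = 6 n$
$\frac{69222}{l{\left(251 \right)}} = \frac{69222}{6 \cdot 251} = \frac{69222}{1506} = 69222 \cdot \frac{1}{1506} = \frac{11537}{251}$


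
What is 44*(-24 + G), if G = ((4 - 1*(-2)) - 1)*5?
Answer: 44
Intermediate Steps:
G = 25 (G = ((4 + 2) - 1)*5 = (6 - 1)*5 = 5*5 = 25)
44*(-24 + G) = 44*(-24 + 25) = 44*1 = 44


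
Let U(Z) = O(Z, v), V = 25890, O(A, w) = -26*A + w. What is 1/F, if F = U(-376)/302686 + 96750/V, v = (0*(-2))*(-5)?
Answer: 130609009/492299519 ≈ 0.26530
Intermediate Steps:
v = 0 (v = 0*(-5) = 0)
O(A, w) = w - 26*A
U(Z) = -26*Z (U(Z) = 0 - 26*Z = -26*Z)
F = 492299519/130609009 (F = -26*(-376)/302686 + 96750/25890 = 9776*(1/302686) + 96750*(1/25890) = 4888/151343 + 3225/863 = 492299519/130609009 ≈ 3.7693)
1/F = 1/(492299519/130609009) = 130609009/492299519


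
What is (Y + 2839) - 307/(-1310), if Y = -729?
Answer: 2764407/1310 ≈ 2110.2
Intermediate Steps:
(Y + 2839) - 307/(-1310) = (-729 + 2839) - 307/(-1310) = 2110 - 307*(-1/1310) = 2110 + 307/1310 = 2764407/1310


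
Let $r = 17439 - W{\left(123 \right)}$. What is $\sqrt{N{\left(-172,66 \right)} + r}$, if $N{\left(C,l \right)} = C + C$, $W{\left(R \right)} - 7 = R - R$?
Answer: $8 \sqrt{267} \approx 130.72$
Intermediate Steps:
$W{\left(R \right)} = 7$ ($W{\left(R \right)} = 7 + \left(R - R\right) = 7 + 0 = 7$)
$N{\left(C,l \right)} = 2 C$
$r = 17432$ ($r = 17439 - 7 = 17432$)
$\sqrt{N{\left(-172,66 \right)} + r} = \sqrt{2 \left(-172\right) + 17432} = \sqrt{-344 + 17432} = \sqrt{17088} = 8 \sqrt{267}$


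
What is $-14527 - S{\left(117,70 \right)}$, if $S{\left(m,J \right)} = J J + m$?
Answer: $-19544$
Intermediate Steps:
$S{\left(m,J \right)} = m + J^{2}$ ($S{\left(m,J \right)} = J^{2} + m = m + J^{2}$)
$-14527 - S{\left(117,70 \right)} = -14527 - \left(117 + 70^{2}\right) = -14527 - \left(117 + 4900\right) = -14527 - 5017 = -19544$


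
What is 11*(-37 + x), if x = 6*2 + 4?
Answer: -231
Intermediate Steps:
x = 16 (x = 12 + 4 = 16)
11*(-37 + x) = 11*(-37 + 16) = 11*(-21) = -231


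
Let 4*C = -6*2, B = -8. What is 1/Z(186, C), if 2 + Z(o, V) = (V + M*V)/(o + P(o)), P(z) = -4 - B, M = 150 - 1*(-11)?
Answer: -95/433 ≈ -0.21940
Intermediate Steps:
M = 161 (M = 150 + 11 = 161)
C = -3 (C = (-6*2)/4 = (1/4)*(-12) = -3)
P(z) = 4 (P(z) = -4 - 1*(-8) = -4 + 8 = 4)
Z(o, V) = -2 + 162*V/(4 + o) (Z(o, V) = -2 + (V + 161*V)/(o + 4) = -2 + (162*V)/(4 + o) = -2 + 162*V/(4 + o))
1/Z(186, C) = 1/(2*(-4 - 1*186 + 81*(-3))/(4 + 186)) = 1/(2*(-4 - 186 - 243)/190) = 1/(2*(1/190)*(-433)) = 1/(-433/95) = -95/433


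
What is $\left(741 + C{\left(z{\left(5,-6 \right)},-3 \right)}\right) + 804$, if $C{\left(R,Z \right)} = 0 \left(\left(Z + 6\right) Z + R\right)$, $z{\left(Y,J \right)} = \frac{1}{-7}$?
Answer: $1545$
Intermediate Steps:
$z{\left(Y,J \right)} = - \frac{1}{7}$
$C{\left(R,Z \right)} = 0$ ($C{\left(R,Z \right)} = 0 \left(\left(6 + Z\right) Z + R\right) = 0 \left(Z \left(6 + Z\right) + R\right) = 0 \left(R + Z \left(6 + Z\right)\right) = 0$)
$\left(741 + C{\left(z{\left(5,-6 \right)},-3 \right)}\right) + 804 = \left(741 + 0\right) + 804 = 741 + 804 = 1545$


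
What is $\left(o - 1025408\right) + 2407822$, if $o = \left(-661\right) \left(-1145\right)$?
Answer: $2139259$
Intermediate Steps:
$o = 756845$
$\left(o - 1025408\right) + 2407822 = \left(756845 - 1025408\right) + 2407822 = -268563 + 2407822 = 2139259$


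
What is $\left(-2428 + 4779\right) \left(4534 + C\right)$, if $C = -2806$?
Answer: $4062528$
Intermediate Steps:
$\left(-2428 + 4779\right) \left(4534 + C\right) = \left(-2428 + 4779\right) \left(4534 - 2806\right) = 2351 \cdot 1728 = 4062528$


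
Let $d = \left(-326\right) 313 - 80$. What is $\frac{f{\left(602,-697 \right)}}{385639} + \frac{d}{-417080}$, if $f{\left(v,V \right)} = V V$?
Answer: $\frac{121000950561}{80421157060} \approx 1.5046$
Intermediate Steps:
$f{\left(v,V \right)} = V^{2}$
$d = -102118$ ($d = -102038 - 80 = -102118$)
$\frac{f{\left(602,-697 \right)}}{385639} + \frac{d}{-417080} = \frac{\left(-697\right)^{2}}{385639} - \frac{102118}{-417080} = 485809 \cdot \frac{1}{385639} - - \frac{51059}{208540} = \frac{485809}{385639} + \frac{51059}{208540} = \frac{121000950561}{80421157060}$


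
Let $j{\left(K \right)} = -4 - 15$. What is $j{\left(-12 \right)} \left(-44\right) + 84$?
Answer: $920$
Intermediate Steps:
$j{\left(K \right)} = -19$ ($j{\left(K \right)} = -4 - 15 = -19$)
$j{\left(-12 \right)} \left(-44\right) + 84 = \left(-19\right) \left(-44\right) + 84 = 836 + 84 = 920$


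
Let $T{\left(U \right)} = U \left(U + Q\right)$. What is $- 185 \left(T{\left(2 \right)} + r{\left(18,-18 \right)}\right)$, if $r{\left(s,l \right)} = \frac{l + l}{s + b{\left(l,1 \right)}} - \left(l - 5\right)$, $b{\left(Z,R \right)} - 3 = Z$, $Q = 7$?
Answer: $-5365$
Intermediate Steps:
$b{\left(Z,R \right)} = 3 + Z$
$r{\left(s,l \right)} = 5 - l + \frac{2 l}{3 + l + s}$ ($r{\left(s,l \right)} = \frac{l + l}{s + \left(3 + l\right)} - \left(l - 5\right) = \frac{2 l}{3 + l + s} - \left(-5 + l\right) = 5 - l + \frac{2 l}{3 + l + s}$)
$T{\left(U \right)} = U \left(7 + U\right)$ ($T{\left(U \right)} = U \left(U + 7\right) = U \left(7 + U\right)$)
$- 185 \left(T{\left(2 \right)} + r{\left(18,-18 \right)}\right) = - 185 \left(2 \left(7 + 2\right) + \frac{15 - \left(-18\right)^{2} + 4 \left(-18\right) + 5 \cdot 18 - \left(-18\right) 18}{3 - 18 + 18}\right) = - 185 \left(2 \cdot 9 + \frac{15 - 324 - 72 + 90 + 324}{3}\right) = - 185 \left(18 + \frac{15 - 324 - 72 + 90 + 324}{3}\right) = - 185 \left(18 + \frac{1}{3} \cdot 33\right) = - 185 \left(18 + 11\right) = \left(-185\right) 29 = -5365$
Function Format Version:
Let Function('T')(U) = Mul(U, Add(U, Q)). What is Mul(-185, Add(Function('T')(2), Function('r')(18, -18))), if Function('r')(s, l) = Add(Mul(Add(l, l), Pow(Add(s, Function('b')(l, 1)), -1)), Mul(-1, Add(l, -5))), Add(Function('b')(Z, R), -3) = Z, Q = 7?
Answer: -5365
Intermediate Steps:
Function('b')(Z, R) = Add(3, Z)
Function('r')(s, l) = Add(5, Mul(-1, l), Mul(2, l, Pow(Add(3, l, s), -1))) (Function('r')(s, l) = Add(Mul(Add(l, l), Pow(Add(s, Add(3, l)), -1)), Mul(-1, Add(l, -5))) = Add(Mul(Mul(2, l), Pow(Add(3, l, s), -1)), Mul(-1, Add(-5, l))) = Add(Mul(2, l, Pow(Add(3, l, s), -1)), Add(5, Mul(-1, l))) = Add(5, Mul(-1, l), Mul(2, l, Pow(Add(3, l, s), -1))))
Function('T')(U) = Mul(U, Add(7, U)) (Function('T')(U) = Mul(U, Add(U, 7)) = Mul(U, Add(7, U)))
Mul(-185, Add(Function('T')(2), Function('r')(18, -18))) = Mul(-185, Add(Mul(2, Add(7, 2)), Mul(Pow(Add(3, -18, 18), -1), Add(15, Mul(-1, Pow(-18, 2)), Mul(4, -18), Mul(5, 18), Mul(-1, -18, 18))))) = Mul(-185, Add(Mul(2, 9), Mul(Pow(3, -1), Add(15, Mul(-1, 324), -72, 90, 324)))) = Mul(-185, Add(18, Mul(Rational(1, 3), Add(15, -324, -72, 90, 324)))) = Mul(-185, Add(18, Mul(Rational(1, 3), 33))) = Mul(-185, Add(18, 11)) = Mul(-185, 29) = -5365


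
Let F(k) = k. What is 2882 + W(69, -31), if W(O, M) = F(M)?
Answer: 2851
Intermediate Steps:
W(O, M) = M
2882 + W(69, -31) = 2882 - 31 = 2851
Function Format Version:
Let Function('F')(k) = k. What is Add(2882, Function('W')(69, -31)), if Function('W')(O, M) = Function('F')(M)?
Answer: 2851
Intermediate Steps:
Function('W')(O, M) = M
Add(2882, Function('W')(69, -31)) = Add(2882, -31) = 2851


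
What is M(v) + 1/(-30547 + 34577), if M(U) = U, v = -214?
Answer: -862419/4030 ≈ -214.00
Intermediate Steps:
M(v) + 1/(-30547 + 34577) = -214 + 1/(-30547 + 34577) = -214 + 1/4030 = -862419/4030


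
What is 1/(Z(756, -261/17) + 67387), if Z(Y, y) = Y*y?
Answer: 17/948263 ≈ 1.7928e-5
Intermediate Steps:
1/(Z(756, -261/17) + 67387) = 1/(756*(-261/17) + 67387) = 1/(-197316/17 + 67387) = 1/(948263/17) = 17/948263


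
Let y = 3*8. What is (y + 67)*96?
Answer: 8736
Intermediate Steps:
y = 24
(y + 67)*96 = (24 + 67)*96 = 91*96 = 8736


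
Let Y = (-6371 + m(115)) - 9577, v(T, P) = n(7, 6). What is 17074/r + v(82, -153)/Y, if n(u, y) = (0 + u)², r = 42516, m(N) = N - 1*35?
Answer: 67211737/168660972 ≈ 0.39850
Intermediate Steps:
m(N) = -35 + N (m(N) = N - 35 = -35 + N)
n(u, y) = u²
v(T, P) = 49 (v(T, P) = 7² = 49)
Y = -15868 (Y = (-6371 + (-35 + 115)) - 9577 = (-6371 + 80) - 9577 = -6291 - 9577 = -15868)
17074/r + v(82, -153)/Y = 17074/42516 + 49/(-15868) = 17074*(1/42516) + 49*(-1/15868) = 8537/21258 - 49/15868 = 67211737/168660972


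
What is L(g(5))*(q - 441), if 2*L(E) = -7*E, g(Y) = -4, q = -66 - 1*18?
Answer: -7350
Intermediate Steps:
q = -84 (q = -66 - 18 = -84)
L(E) = -7*E/2 (L(E) = (-7*E)/2 = -7*E/2)
L(g(5))*(q - 441) = (-7/2*(-4))*(-84 - 441) = 14*(-525) = -7350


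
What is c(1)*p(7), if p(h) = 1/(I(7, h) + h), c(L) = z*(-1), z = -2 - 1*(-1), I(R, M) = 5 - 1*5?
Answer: 1/7 ≈ 0.14286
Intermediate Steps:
I(R, M) = 0 (I(R, M) = 5 - 5 = 0)
z = -1 (z = -2 + 1 = -1)
c(L) = 1 (c(L) = -1*(-1) = 1)
p(h) = 1/h (p(h) = 1/(0 + h) = 1/h)
c(1)*p(7) = 1/7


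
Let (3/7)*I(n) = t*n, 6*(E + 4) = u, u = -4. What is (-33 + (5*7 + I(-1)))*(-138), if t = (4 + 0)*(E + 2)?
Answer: -11132/3 ≈ -3710.7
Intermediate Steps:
E = -14/3 (E = -4 + (⅙)*(-4) = -4 - ⅔ = -14/3 ≈ -4.6667)
t = -32/3 (t = (4 + 0)*(-14/3 + 2) = 4*(-8/3) = -32/3 ≈ -10.667)
I(n) = -224*n/9 (I(n) = 7*(-32*n/3)/3 = -224*n/9)
(-33 + (5*7 + I(-1)))*(-138) = (-33 + (5*7 - 224/9*(-1)))*(-138) = (-33 + (35 + 224/9))*(-138) = (-33 + 539/9)*(-138) = (242/9)*(-138) = -11132/3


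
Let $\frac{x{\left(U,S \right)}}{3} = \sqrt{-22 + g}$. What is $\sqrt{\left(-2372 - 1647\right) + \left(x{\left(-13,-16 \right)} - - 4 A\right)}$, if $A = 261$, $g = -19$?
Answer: $\sqrt{-2975 + 3 i \sqrt{41}} \approx 0.1761 + 54.544 i$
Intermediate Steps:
$x{\left(U,S \right)} = 3 i \sqrt{41}$ ($x{\left(U,S \right)} = 3 \sqrt{-22 - 19} = 3 \sqrt{-41} = 3 i \sqrt{41}$)
$\sqrt{\left(-2372 - 1647\right) + \left(x{\left(-13,-16 \right)} - - 4 A\right)} = \sqrt{\left(-2372 - 1647\right) + \left(3 i \sqrt{41} - \left(-4\right) 261\right)} = \sqrt{\left(-2372 - 1647\right) + \left(3 i \sqrt{41} - -1044\right)} = \sqrt{-4019 + \left(3 i \sqrt{41} + 1044\right)} = \sqrt{-4019 + \left(1044 + 3 i \sqrt{41}\right)} = \sqrt{-2975 + 3 i \sqrt{41}}$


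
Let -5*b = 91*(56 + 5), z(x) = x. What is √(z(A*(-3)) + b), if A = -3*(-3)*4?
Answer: I*√30455/5 ≈ 34.903*I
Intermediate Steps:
A = 36 (A = 9*4 = 36)
b = -5551/5 (b = -91*(56 + 5)/5 = -91*61/5 = -⅕*5551 = -5551/5 ≈ -1110.2)
√(z(A*(-3)) + b) = √(36*(-3) - 5551/5) = √(-108 - 5551/5) = √(-6091/5) = I*√30455/5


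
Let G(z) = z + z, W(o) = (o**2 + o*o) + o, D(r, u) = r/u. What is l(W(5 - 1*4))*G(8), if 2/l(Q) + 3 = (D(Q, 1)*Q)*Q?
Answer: 4/3 ≈ 1.3333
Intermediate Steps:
W(o) = o + 2*o**2 (W(o) = (o**2 + o**2) + o = 2*o**2 + o = o + 2*o**2)
l(Q) = 2/(-3 + Q**3) (l(Q) = 2/(-3 + ((Q/1)*Q)*Q) = 2/(-3 + ((Q*1)*Q)*Q) = 2/(-3 + (Q*Q)*Q) = 2/(-3 + Q**2*Q) = 2/(-3 + Q**3))
G(z) = 2*z
l(W(5 - 1*4))*G(8) = (2/(-3 + ((5 - 1*4)*(1 + 2*(5 - 1*4)))**3))*(2*8) = (2/(-3 + ((5 - 4)*(1 + 2*(5 - 4)))**3))*16 = (2/(-3 + (1*(1 + 2*1))**3))*16 = (2/(-3 + (1*(1 + 2))**3))*16 = (2/(-3 + (1*3)**3))*16 = (2/(-3 + 3**3))*16 = (2/(-3 + 27))*16 = (2/24)*16 = (2*(1/24))*16 = (1/12)*16 = 4/3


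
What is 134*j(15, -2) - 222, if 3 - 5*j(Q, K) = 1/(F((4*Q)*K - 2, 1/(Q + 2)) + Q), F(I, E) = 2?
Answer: -2434/17 ≈ -143.18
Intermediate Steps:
j(Q, K) = ⅗ - 1/(5*(2 + Q))
134*j(15, -2) - 222 = 134*((5 + 3*15)/(5*(2 + 15))) - 222 = 134*((⅕)*(5 + 45)/17) - 222 = 134*((⅕)*(1/17)*50) - 222 = 134*(10/17) - 222 = 1340/17 - 222 = -2434/17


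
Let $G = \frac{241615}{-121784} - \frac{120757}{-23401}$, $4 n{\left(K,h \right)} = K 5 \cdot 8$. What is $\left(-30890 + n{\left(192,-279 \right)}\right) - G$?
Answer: $- \frac{11795672907479}{407123912} \approx -28973.0$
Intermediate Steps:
$n{\left(K,h \right)} = 10 K$ ($n{\left(K,h \right)} = \frac{K 5 \cdot 8}{4} = \frac{5 K 8}{4} = \frac{40 K}{4} = 10 K$)
$G = \frac{1293176839}{407123912}$ ($G = 241615 \left(- \frac{1}{121784}\right) - - \frac{17251}{3343} = - \frac{241615}{121784} + \frac{17251}{3343} = \frac{1293176839}{407123912} \approx 3.1764$)
$\left(-30890 + n{\left(192,-279 \right)}\right) - G = \left(-30890 + 10 \cdot 192\right) - \frac{1293176839}{407123912} = \left(-30890 + 1920\right) - \frac{1293176839}{407123912} = -28970 - \frac{1293176839}{407123912} = - \frac{11795672907479}{407123912}$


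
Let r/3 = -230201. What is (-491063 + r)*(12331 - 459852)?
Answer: 528820349986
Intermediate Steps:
r = -690603 (r = 3*(-230201) = -690603)
(-491063 + r)*(12331 - 459852) = (-491063 - 690603)*(12331 - 459852) = -1181666*(-447521) = 528820349986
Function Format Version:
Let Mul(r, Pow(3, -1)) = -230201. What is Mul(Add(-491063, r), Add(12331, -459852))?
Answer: 528820349986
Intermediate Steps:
r = -690603 (r = Mul(3, -230201) = -690603)
Mul(Add(-491063, r), Add(12331, -459852)) = Mul(Add(-491063, -690603), Add(12331, -459852)) = Mul(-1181666, -447521) = 528820349986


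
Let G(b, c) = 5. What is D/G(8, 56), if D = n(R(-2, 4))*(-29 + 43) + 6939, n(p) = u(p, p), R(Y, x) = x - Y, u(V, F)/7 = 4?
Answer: 7331/5 ≈ 1466.2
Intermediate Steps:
u(V, F) = 28 (u(V, F) = 7*4 = 28)
n(p) = 28
D = 7331 (D = 28*(-29 + 43) + 6939 = 28*14 + 6939 = 392 + 6939 = 7331)
D/G(8, 56) = 7331/5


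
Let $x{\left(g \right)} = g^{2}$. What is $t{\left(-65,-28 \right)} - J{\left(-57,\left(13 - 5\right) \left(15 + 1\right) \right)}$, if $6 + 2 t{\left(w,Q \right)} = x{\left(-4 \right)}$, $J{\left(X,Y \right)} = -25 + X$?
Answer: $87$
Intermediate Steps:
$t{\left(w,Q \right)} = 5$ ($t{\left(w,Q \right)} = -3 + \frac{\left(-4\right)^{2}}{2} = -3 + \frac{1}{2} \cdot 16 = -3 + 8 = 5$)
$t{\left(-65,-28 \right)} - J{\left(-57,\left(13 - 5\right) \left(15 + 1\right) \right)} = 5 - \left(-25 - 57\right) = 5 - -82 = 5 + 82 = 87$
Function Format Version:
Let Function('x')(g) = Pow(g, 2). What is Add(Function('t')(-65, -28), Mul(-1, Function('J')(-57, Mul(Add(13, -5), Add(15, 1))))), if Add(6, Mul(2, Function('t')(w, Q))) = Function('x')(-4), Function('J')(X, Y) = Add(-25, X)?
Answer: 87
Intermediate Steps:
Function('t')(w, Q) = 5 (Function('t')(w, Q) = Add(-3, Mul(Rational(1, 2), Pow(-4, 2))) = Add(-3, Mul(Rational(1, 2), 16)) = Add(-3, 8) = 5)
Add(Function('t')(-65, -28), Mul(-1, Function('J')(-57, Mul(Add(13, -5), Add(15, 1))))) = Add(5, Mul(-1, Add(-25, -57))) = Add(5, Mul(-1, -82)) = Add(5, 82) = 87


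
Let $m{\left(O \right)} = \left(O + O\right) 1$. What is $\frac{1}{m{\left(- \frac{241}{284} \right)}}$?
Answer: $- \frac{142}{241} \approx -0.58921$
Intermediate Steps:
$m{\left(O \right)} = 2 O$ ($m{\left(O \right)} = 2 O 1 = 2 O$)
$\frac{1}{m{\left(- \frac{241}{284} \right)}} = \frac{1}{2 \left(- \frac{241}{284}\right)} = \frac{1}{- \frac{241}{142}} = - \frac{142}{241}$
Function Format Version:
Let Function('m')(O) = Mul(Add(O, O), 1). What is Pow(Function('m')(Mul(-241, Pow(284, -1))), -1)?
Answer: Rational(-142, 241) ≈ -0.58921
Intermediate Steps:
Function('m')(O) = Mul(2, O) (Function('m')(O) = Mul(Mul(2, O), 1) = Mul(2, O))
Pow(Function('m')(Mul(-241, Pow(284, -1))), -1) = Pow(Mul(2, Mul(-241, Pow(284, -1))), -1) = Pow(Mul(2, Mul(-241, Rational(1, 284))), -1) = Pow(Mul(2, Rational(-241, 284)), -1) = Pow(Rational(-241, 142), -1) = Rational(-142, 241)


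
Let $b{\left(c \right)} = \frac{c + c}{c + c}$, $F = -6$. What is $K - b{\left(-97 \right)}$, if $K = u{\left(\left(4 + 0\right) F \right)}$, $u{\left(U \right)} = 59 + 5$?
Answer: $63$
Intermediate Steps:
$b{\left(c \right)} = 1$ ($b{\left(c \right)} = \frac{2 c}{2 c} = 2 c \frac{1}{2 c} = 1$)
$u{\left(U \right)} = 64$
$K = 64$
$K - b{\left(-97 \right)} = 64 - 1 = 63$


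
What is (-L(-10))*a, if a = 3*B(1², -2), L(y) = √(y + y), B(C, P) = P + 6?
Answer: -24*I*√5 ≈ -53.666*I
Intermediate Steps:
B(C, P) = 6 + P
L(y) = √2*√y (L(y) = √(2*y) = √2*√y)
a = 12 (a = 3*(6 - 2) = 3*4 = 12)
(-L(-10))*a = -√2*√(-10)*12 = -√2*I*√10*12 = -2*I*√5*12 = -24*I*√5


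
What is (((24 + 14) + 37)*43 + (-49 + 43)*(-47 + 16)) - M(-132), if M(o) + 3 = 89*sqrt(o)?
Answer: 3414 - 178*I*sqrt(33) ≈ 3414.0 - 1022.5*I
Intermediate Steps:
M(o) = -3 + 89*sqrt(o)
(((24 + 14) + 37)*43 + (-49 + 43)*(-47 + 16)) - M(-132) = (((24 + 14) + 37)*43 + (-49 + 43)*(-47 + 16)) - (-3 + 89*sqrt(-132)) = ((38 + 37)*43 - 6*(-31)) - (-3 + 89*(2*I*sqrt(33))) = (75*43 + 186) - (-3 + 178*I*sqrt(33)) = (3225 + 186) + (3 - 178*I*sqrt(33)) = 3411 + (3 - 178*I*sqrt(33)) = 3414 - 178*I*sqrt(33)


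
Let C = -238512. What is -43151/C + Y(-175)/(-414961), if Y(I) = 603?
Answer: 17762159375/98973178032 ≈ 0.17946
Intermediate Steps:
-43151/C + Y(-175)/(-414961) = -43151/(-238512) + 603/(-414961) = -43151*(-1/238512) + 603*(-1/414961) = 43151/238512 - 603/414961 = 17762159375/98973178032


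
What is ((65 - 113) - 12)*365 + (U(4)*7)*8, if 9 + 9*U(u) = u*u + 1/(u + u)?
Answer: -65567/3 ≈ -21856.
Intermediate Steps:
U(u) = -1 + u²/9 + 1/(18*u) (U(u) = -1 + (u*u + 1/(u + u))/9 = -1 + (u² + 1/(2*u))/9 = -1 + (u²/9 + 1/(18*u)) = -1 + u²/9 + 1/(18*u))
((65 - 113) - 12)*365 + (U(4)*7)*8 = ((65 - 113) - 12)*365 + ((-1 + (⅑)*4² + (1/18)/4)*7)*8 = (-48 - 12)*365 + ((-1 + (⅑)*16 + (1/18)*(¼))*7)*8 = -60*365 + ((-1 + 16/9 + 1/72)*7)*8 = -21900 + ((19/24)*7)*8 = -21900 + (133/24)*8 = -21900 + 133/3 = -65567/3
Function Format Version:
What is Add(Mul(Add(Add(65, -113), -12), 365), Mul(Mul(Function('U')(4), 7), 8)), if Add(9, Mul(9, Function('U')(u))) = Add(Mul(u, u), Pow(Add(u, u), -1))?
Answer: Rational(-65567, 3) ≈ -21856.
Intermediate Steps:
Function('U')(u) = Add(-1, Mul(Rational(1, 9), Pow(u, 2)), Mul(Rational(1, 18), Pow(u, -1))) (Function('U')(u) = Add(-1, Mul(Rational(1, 9), Add(Mul(u, u), Pow(Add(u, u), -1)))) = Add(-1, Mul(Rational(1, 9), Add(Pow(u, 2), Pow(Mul(2, u), -1)))) = Add(-1, Mul(Rational(1, 9), Add(Pow(u, 2), Mul(Rational(1, 2), Pow(u, -1))))) = Add(-1, Add(Mul(Rational(1, 9), Pow(u, 2)), Mul(Rational(1, 18), Pow(u, -1)))) = Add(-1, Mul(Rational(1, 9), Pow(u, 2)), Mul(Rational(1, 18), Pow(u, -1))))
Add(Mul(Add(Add(65, -113), -12), 365), Mul(Mul(Function('U')(4), 7), 8)) = Add(Mul(Add(Add(65, -113), -12), 365), Mul(Mul(Add(-1, Mul(Rational(1, 9), Pow(4, 2)), Mul(Rational(1, 18), Pow(4, -1))), 7), 8)) = Add(Mul(Add(-48, -12), 365), Mul(Mul(Add(-1, Mul(Rational(1, 9), 16), Mul(Rational(1, 18), Rational(1, 4))), 7), 8)) = Add(Mul(-60, 365), Mul(Mul(Add(-1, Rational(16, 9), Rational(1, 72)), 7), 8)) = Add(-21900, Mul(Mul(Rational(19, 24), 7), 8)) = Add(-21900, Mul(Rational(133, 24), 8)) = Add(-21900, Rational(133, 3)) = Rational(-65567, 3)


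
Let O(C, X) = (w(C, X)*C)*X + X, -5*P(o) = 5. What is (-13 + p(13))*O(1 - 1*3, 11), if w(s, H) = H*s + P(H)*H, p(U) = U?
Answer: 0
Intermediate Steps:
P(o) = -1 (P(o) = -⅕*5 = -1)
w(s, H) = -H + H*s (w(s, H) = H*s - H = -H + H*s)
O(C, X) = X + C*X²*(-1 + C) (O(C, X) = ((X*(-1 + C))*C)*X + X = (C*X*(-1 + C))*X + X = C*X²*(-1 + C) + X = X + C*X²*(-1 + C))
(-13 + p(13))*O(1 - 1*3, 11) = (-13 + 13)*(11*(1 + (1 - 1*3)*11*(-1 + (1 - 1*3)))) = 0*(11*(1 + (1 - 3)*11*(-1 + (1 - 3)))) = 0*(11*(1 - 2*11*(-1 - 2))) = 0*(11*(1 - 2*11*(-3))) = 0*(11*(1 + 66)) = 0*(11*67) = 0*737 = 0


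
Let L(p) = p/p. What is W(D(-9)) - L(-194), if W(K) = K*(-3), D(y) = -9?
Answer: 26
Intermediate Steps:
W(K) = -3*K
L(p) = 1
W(D(-9)) - L(-194) = -3*(-9) - 1*1 = 27 - 1 = 26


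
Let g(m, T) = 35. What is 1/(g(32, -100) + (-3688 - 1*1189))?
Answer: -1/4842 ≈ -0.00020653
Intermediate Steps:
1/(g(32, -100) + (-3688 - 1*1189)) = 1/(35 + (-3688 - 1*1189)) = 1/(35 + (-3688 - 1189)) = 1/(35 - 4877) = 1/(-4842) = -1/4842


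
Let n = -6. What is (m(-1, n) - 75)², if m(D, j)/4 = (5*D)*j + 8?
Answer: 5929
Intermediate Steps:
m(D, j) = 32 + 20*D*j (m(D, j) = 4*((5*D)*j + 8) = 4*(5*D*j + 8) = 4*(8 + 5*D*j) = 32 + 20*D*j)
(m(-1, n) - 75)² = ((32 + 20*(-1)*(-6)) - 75)² = ((32 + 120) - 75)² = (152 - 75)² = 77² = 5929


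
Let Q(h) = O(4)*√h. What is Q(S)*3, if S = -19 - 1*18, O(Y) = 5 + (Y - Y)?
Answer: 15*I*√37 ≈ 91.241*I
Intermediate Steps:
O(Y) = 5 (O(Y) = 5 + 0 = 5)
S = -37 (S = -19 - 18 = -37)
Q(h) = 5*√h
Q(S)*3 = (5*√(-37))*3 = (5*(I*√37))*3 = (5*I*√37)*3 = 15*I*√37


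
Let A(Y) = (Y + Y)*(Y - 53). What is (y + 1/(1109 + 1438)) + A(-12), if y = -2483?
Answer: -2350880/2547 ≈ -923.00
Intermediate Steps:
A(Y) = 2*Y*(-53 + Y) (A(Y) = (2*Y)*(-53 + Y) = 2*Y*(-53 + Y))
(y + 1/(1109 + 1438)) + A(-12) = (-2483 + 1/(1109 + 1438)) + 2*(-12)*(-53 - 12) = (-2483 + 1/2547) + 2*(-12)*(-65) = (-2483 + 1/2547) + 1560 = -6324200/2547 + 1560 = -2350880/2547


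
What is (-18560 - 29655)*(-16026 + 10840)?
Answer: 250042990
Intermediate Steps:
(-18560 - 29655)*(-16026 + 10840) = -48215*(-5186) = 250042990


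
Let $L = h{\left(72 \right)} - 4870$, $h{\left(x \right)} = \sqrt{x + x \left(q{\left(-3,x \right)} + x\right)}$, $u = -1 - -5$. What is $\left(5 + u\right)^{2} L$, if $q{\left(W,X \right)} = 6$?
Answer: $-394470 + 486 \sqrt{158} \approx -3.8836 \cdot 10^{5}$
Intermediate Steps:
$u = 4$ ($u = -1 + 5 = 4$)
$h{\left(x \right)} = \sqrt{x + x \left(6 + x\right)}$
$L = -4870 + 6 \sqrt{158}$ ($L = \sqrt{72 \left(7 + 72\right)} - 4870 = \sqrt{72 \cdot 79} - 4870 = \sqrt{5688} - 4870 = 6 \sqrt{158} - 4870 = -4870 + 6 \sqrt{158} \approx -4794.6$)
$\left(5 + u\right)^{2} L = \left(5 + 4\right)^{2} \left(-4870 + 6 \sqrt{158}\right) = 9^{2} \left(-4870 + 6 \sqrt{158}\right) = 81 \left(-4870 + 6 \sqrt{158}\right) = -394470 + 486 \sqrt{158}$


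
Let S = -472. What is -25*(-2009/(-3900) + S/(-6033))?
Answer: -1551233/104572 ≈ -14.834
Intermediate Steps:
-25*(-2009/(-3900) + S/(-6033)) = -25*(-2009/(-3900) - 472/(-6033)) = -25*(-2009*(-1/3900) - 472*(-1/6033)) = -25*(2009/3900 + 472/6033) = -25*1551233/2614300 = -1551233/104572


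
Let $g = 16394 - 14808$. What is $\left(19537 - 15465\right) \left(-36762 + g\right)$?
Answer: $-143236672$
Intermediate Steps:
$g = 1586$ ($g = 16394 - 14808 = 1586$)
$\left(19537 - 15465\right) \left(-36762 + g\right) = \left(19537 - 15465\right) \left(-36762 + 1586\right) = 4072 \left(-35176\right) = -143236672$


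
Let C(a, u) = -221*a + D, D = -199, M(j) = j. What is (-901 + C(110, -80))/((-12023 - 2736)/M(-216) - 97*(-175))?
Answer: -498960/334669 ≈ -1.4909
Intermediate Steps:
C(a, u) = -199 - 221*a (C(a, u) = -221*a - 199 = -199 - 221*a)
(-901 + C(110, -80))/((-12023 - 2736)/M(-216) - 97*(-175)) = (-901 + (-199 - 221*110))/((-12023 - 2736)/(-216) - 97*(-175)) = (-901 + (-199 - 24310))/(-14759*(-1/216) + 16975) = (-901 - 24509)/(14759/216 + 16975) = -25410/3681359/216 = -25410*216/3681359 = -498960/334669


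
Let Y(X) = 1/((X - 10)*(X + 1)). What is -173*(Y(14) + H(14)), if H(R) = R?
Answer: -145493/60 ≈ -2424.9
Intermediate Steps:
Y(X) = 1/((1 + X)*(-10 + X)) (Y(X) = 1/((-10 + X)*(1 + X)) = 1/((1 + X)*(-10 + X)))
-173*(Y(14) + H(14)) = -173*(1/(-10 + 14² - 9*14) + 14) = -173*(1/(-10 + 196 - 126) + 14) = -173*(1/60 + 14) = -173*841/60 = -145493/60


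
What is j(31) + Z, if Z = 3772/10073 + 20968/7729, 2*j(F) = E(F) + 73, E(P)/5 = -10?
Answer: 2271375895/155708434 ≈ 14.587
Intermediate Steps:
E(P) = -50 (E(P) = 5*(-10) = -50)
j(F) = 23/2 (j(F) = (-50 + 73)/2 = (½)*23 = 23/2)
Z = 240364452/77854217 (Z = 3772*(1/10073) + 20968*(1/7729) = 3772/10073 + 20968/7729 = 240364452/77854217 ≈ 3.0874)
j(31) + Z = 23/2 + 240364452/77854217 = 2271375895/155708434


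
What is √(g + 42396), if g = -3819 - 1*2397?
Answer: 6*√1005 ≈ 190.21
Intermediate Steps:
g = -6216 (g = -3819 - 2397 = -6216)
√(g + 42396) = √(-6216 + 42396) = √36180 = 6*√1005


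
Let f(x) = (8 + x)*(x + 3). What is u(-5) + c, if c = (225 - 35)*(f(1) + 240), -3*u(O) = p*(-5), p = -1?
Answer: 157315/3 ≈ 52438.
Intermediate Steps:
f(x) = (3 + x)*(8 + x) (f(x) = (8 + x)*(3 + x) = (3 + x)*(8 + x))
u(O) = -5/3 (u(O) = -(-1)*(-5)/3 = -1/3*5 = -5/3)
c = 52440 (c = (225 - 35)*((24 + 1**2 + 11*1) + 240) = 190*((24 + 1 + 11) + 240) = 190*(36 + 240) = 190*276 = 52440)
u(-5) + c = -5/3 + 52440 = 157315/3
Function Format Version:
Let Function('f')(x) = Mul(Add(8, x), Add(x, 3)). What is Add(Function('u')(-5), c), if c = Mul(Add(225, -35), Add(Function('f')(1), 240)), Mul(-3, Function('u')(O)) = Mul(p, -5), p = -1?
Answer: Rational(157315, 3) ≈ 52438.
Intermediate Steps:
Function('f')(x) = Mul(Add(3, x), Add(8, x)) (Function('f')(x) = Mul(Add(8, x), Add(3, x)) = Mul(Add(3, x), Add(8, x)))
Function('u')(O) = Rational(-5, 3) (Function('u')(O) = Mul(Rational(-1, 3), Mul(-1, -5)) = Mul(Rational(-1, 3), 5) = Rational(-5, 3))
c = 52440 (c = Mul(Add(225, -35), Add(Add(24, Pow(1, 2), Mul(11, 1)), 240)) = Mul(190, Add(Add(24, 1, 11), 240)) = Mul(190, Add(36, 240)) = Mul(190, 276) = 52440)
Add(Function('u')(-5), c) = Add(Rational(-5, 3), 52440) = Rational(157315, 3)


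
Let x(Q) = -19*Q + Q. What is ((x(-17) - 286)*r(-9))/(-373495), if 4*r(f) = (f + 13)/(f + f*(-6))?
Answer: -4/3361455 ≈ -1.1900e-6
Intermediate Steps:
x(Q) = -18*Q
r(f) = -(13 + f)/(20*f) (r(f) = ((f + 13)/(f + f*(-6)))/4 = ((13 + f)/(f - 6*f))/4 = ((13 + f)/((-5*f)))/4 = ((13 + f)*(-1/(5*f)))/4 = (-(13 + f)/(5*f))/4 = -(13 + f)/(20*f))
((x(-17) - 286)*r(-9))/(-373495) = ((-18*(-17) - 286)*((1/20)*(-13 - 1*(-9))/(-9)))/(-373495) = ((306 - 286)*((1/20)*(-⅑)*(-13 + 9)))*(-1/373495) = (20*((1/20)*(-⅑)*(-4)))*(-1/373495) = (20*(1/45))*(-1/373495) = (4/9)*(-1/373495) = -4/3361455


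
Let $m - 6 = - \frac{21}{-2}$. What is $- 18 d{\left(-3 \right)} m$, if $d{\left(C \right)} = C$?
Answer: $891$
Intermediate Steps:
$m = \frac{33}{2}$ ($m = 6 - \frac{21}{-2} = 6 - - \frac{21}{2} = 6 + \frac{21}{2} = \frac{33}{2} \approx 16.5$)
$- 18 d{\left(-3 \right)} m = \left(-18\right) \left(-3\right) \frac{33}{2} = 54 \cdot \frac{33}{2} = 891$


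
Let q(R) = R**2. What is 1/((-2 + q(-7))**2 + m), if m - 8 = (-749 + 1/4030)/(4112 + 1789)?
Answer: 23781030/52719525041 ≈ 0.00045109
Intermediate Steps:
m = 187229771/23781030 (m = 8 + (-749 + 1/4030)/(4112 + 1789) = 8 + (-749 + 1/4030)/5901 = 8 - 3018469/4030*1/5901 = 8 - 3018469/23781030 = 187229771/23781030 ≈ 7.8731)
1/((-2 + q(-7))**2 + m) = 1/((-2 + (-7)**2)**2 + 187229771/23781030) = 1/((-2 + 49)**2 + 187229771/23781030) = 1/(47**2 + 187229771/23781030) = 1/(2209 + 187229771/23781030) = 1/(52719525041/23781030) = 23781030/52719525041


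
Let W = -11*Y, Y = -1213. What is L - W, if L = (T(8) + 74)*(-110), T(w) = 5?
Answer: -22033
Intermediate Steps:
L = -8690 (L = (5 + 74)*(-110) = 79*(-110) = -8690)
W = 13343 (W = -11*(-1213) = 13343)
L - W = -8690 - 1*13343 = -8690 - 13343 = -22033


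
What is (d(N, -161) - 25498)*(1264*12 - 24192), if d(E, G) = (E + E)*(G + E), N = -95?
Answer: -208833408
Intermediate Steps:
d(E, G) = 2*E*(E + G) (d(E, G) = (2*E)*(E + G) = 2*E*(E + G))
(d(N, -161) - 25498)*(1264*12 - 24192) = (2*(-95)*(-95 - 161) - 25498)*(1264*12 - 24192) = (2*(-95)*(-256) - 25498)*(15168 - 24192) = (48640 - 25498)*(-9024) = 23142*(-9024) = -208833408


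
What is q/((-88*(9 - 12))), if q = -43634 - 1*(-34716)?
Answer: -4459/132 ≈ -33.780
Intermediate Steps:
q = -8918 (q = -43634 + 34716 = -8918)
q/((-88*(9 - 12))) = -8918*(-1/(88*(9 - 12))) = -8918/((-88*(-3))) = -8918/264 = -8918*1/264 = -4459/132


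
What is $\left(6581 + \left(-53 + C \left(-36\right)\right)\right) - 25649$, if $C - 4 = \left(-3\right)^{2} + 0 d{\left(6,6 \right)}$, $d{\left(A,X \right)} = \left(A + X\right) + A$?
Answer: $-19589$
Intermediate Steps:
$d{\left(A,X \right)} = X + 2 A$
$C = 13$ ($C = 4 + \left(\left(-3\right)^{2} + 0 \left(6 + 2 \cdot 6\right)\right) = 4 + \left(9 + 0 \left(6 + 12\right)\right) = 4 + \left(9 + 0 \cdot 18\right) = 4 + \left(9 + 0\right) = 4 + 9 = 13$)
$\left(6581 + \left(-53 + C \left(-36\right)\right)\right) - 25649 = \left(6581 + \left(-53 + 13 \left(-36\right)\right)\right) - 25649 = \left(6581 - 521\right) - 25649 = 6060 - 25649 = -19589$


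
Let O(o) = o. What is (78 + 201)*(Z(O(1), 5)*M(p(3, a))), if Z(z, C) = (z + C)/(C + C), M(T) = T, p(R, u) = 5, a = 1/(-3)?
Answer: 837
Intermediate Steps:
a = -1/3 ≈ -0.33333
Z(z, C) = (C + z)/(2*C) (Z(z, C) = (C + z)/((2*C)) = (C + z)*(1/(2*C)) = (C + z)/(2*C))
(78 + 201)*(Z(O(1), 5)*M(p(3, a))) = (78 + 201)*(((1/2)*(5 + 1)/5)*5) = 279*(((1/2)*(1/5)*6)*5) = 279*((3/5)*5) = 279*3 = 837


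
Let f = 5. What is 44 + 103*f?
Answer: 559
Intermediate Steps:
44 + 103*f = 44 + 103*5 = 44 + 515 = 559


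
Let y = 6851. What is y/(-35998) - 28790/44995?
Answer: -268928633/323946002 ≈ -0.83016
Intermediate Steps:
y/(-35998) - 28790/44995 = 6851/(-35998) - 28790/44995 = 6851*(-1/35998) - 28790*1/44995 = -6851/35998 - 5758/8999 = -268928633/323946002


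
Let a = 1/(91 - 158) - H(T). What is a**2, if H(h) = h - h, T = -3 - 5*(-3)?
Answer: 1/4489 ≈ 0.00022277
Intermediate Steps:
T = 12 (T = -3 + 15 = 12)
H(h) = 0
a = -1/67 (a = 1/(91 - 158) - 1*0 = 1/(-67) + 0 = -1/67 + 0 = -1/67 ≈ -0.014925)
a**2 = (-1/67)**2 = 1/4489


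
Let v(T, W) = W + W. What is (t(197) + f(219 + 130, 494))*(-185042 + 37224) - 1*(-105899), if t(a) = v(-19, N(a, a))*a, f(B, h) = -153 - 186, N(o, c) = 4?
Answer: -182744967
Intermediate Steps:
v(T, W) = 2*W
f(B, h) = -339
t(a) = 8*a (t(a) = (2*4)*a = 8*a)
(t(197) + f(219 + 130, 494))*(-185042 + 37224) - 1*(-105899) = (8*197 - 339)*(-185042 + 37224) - 1*(-105899) = (1576 - 339)*(-147818) + 105899 = 1237*(-147818) + 105899 = -182850866 + 105899 = -182744967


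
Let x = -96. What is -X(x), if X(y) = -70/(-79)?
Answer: -70/79 ≈ -0.88608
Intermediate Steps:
X(y) = 70/79 (X(y) = -70*(-1/79) = 70/79)
-X(x) = -1*70/79 = -70/79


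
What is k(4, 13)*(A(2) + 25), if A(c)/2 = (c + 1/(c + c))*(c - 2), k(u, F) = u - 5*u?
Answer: -400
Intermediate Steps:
k(u, F) = -4*u
A(c) = 2*(-2 + c)*(c + 1/(2*c)) (A(c) = 2*((c + 1/(c + c))*(c - 2)) = 2*((c + 1/(2*c))*(-2 + c)) = 2*((-2 + c)*(c + 1/(2*c))) = 2*(-2 + c)*(c + 1/(2*c)))
k(4, 13)*(A(2) + 25) = (-4*4)*((1 - 4*2 - 2/2 + 2*2²) + 25) = -16*((1 - 8 - 2*½ + 2*4) + 25) = -16*((1 - 8 - 1 + 8) + 25) = -16*(0 + 25) = -16*25 = -400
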